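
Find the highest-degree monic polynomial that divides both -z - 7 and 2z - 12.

1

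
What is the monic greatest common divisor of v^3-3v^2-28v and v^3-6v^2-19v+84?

v^2-3v-28

Repeated division with remainder:
  v^3-3v^2-28v = (v^3-6v^2-19v+84) + (3v^2-9v-84)
  v^3-6v^2-19v+84 = ((1/3)v-1)(3v^2-9v-84) + (0)
Last nonzero remainder: 3v^2-9v-84. Dividing through by 3 gives the monic gcd v^2-3v-28.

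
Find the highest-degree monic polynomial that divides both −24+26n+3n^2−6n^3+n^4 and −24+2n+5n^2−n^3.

24−2n−5n^2+n^3

Repeated division with remainder:
  n^4−6n^3+3n^2+26n−24 = (−n+1)(−n^3+5n^2+2n−24) + (0)
Last nonzero remainder: −n^3+5n^2+2n−24. Dividing through by −1 gives the monic gcd n^3−5n^2−2n+24.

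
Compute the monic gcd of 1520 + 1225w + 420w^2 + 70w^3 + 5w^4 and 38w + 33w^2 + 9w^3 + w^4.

19 + 7w + w^2

Euclidean algorithm in ℚ[w]:
  5w^4 + 70w^3 + 420w^2 + 1225w + 1520 = (5)(w^4 + 9w^3 + 33w^2 + 38w) + (25w^3 + 255w^2 + 1035w + 1520)
  w^4 + 9w^3 + 33w^2 + 38w = ((1/25)w - 6/125)(25w^3 + 255w^2 + 1035w + 1520) + ((96/25)w^2 + (672/25)w + 1824/25)
  25w^3 + 255w^2 + 1035w + 1520 = ((625/96)w + 125/6)((96/25)w^2 + (672/25)w + 1824/25) + (0)
Last nonzero remainder: (96/25)w^2 + (672/25)w + 1824/25. Dividing through by 96/25 gives the monic gcd w^2 + 7w + 19.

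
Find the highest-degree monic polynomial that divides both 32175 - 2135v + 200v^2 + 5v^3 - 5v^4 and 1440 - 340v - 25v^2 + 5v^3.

Apply the Euclidean algorithm:
  -5v^4 + 5v^3 + 200v^2 - 2135v + 32175 = (-v - 4)(5v^3 - 25v^2 - 340v + 1440) + (-240v^2 - 2055v + 37935)
  5v^3 - 25v^2 - 340v + 1440 = (-(1/48)v + 217/768)(-240v^2 - 2055v + 37935) + ((263925/256)v - 2375325/256)
  -240v^2 - 2055v + 37935 = (-(4096/17595)v - 71936/17595)((263925/256)v - 2375325/256) + (0)
Last nonzero remainder: (263925/256)v - 2375325/256. Dividing through by 263925/256 gives the monic gcd v - 9.

-9 + v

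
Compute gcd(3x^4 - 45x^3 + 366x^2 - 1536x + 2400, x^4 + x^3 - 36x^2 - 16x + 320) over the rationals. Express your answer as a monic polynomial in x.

Repeated division with remainder:
  3x^4 - 45x^3 + 366x^2 - 1536x + 2400 = (3)(x^4 + x^3 - 36x^2 - 16x + 320) + (-48x^3 + 474x^2 - 1488x + 1440)
  x^4 + x^3 - 36x^2 - 16x + 320 = (-(1/48)x - 29/128)(-48x^3 + 474x^2 - 1488x + 1440) + ((2585/64)x^2 - (2585/8)x + 2585/4)
  -48x^3 + 474x^2 - 1488x + 1440 = (-(3072/2585)x + 1152/517)((2585/64)x^2 - (2585/8)x + 2585/4) + (0)
Last nonzero remainder: (2585/64)x^2 - (2585/8)x + 2585/4. Dividing through by 2585/64 gives the monic gcd x^2 - 8x + 16.

x^2 - 8x + 16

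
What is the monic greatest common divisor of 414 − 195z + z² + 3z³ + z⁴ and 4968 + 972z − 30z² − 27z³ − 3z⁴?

46 + 9z + z²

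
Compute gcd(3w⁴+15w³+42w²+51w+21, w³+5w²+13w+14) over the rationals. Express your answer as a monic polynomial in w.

w²+3w+7

Repeated division with remainder:
  3w⁴+15w³+42w²+51w+21 = (3w)(w³+5w²+13w+14) + (3w²+9w+21)
  w³+5w²+13w+14 = ((1/3)w+2/3)(3w²+9w+21) + (0)
Last nonzero remainder: 3w²+9w+21. Dividing through by 3 gives the monic gcd w²+3w+7.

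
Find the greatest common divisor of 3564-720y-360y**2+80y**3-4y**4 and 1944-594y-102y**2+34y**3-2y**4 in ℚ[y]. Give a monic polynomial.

27-12y+y**2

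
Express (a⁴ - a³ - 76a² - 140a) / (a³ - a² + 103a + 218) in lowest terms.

(a³ - 3a² - 70a)/(a² - 3a + 109)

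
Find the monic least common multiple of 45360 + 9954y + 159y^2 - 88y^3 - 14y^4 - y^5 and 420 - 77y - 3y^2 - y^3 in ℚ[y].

181440 - 5544y - 9318y^2 - 511y^3 + 32y^4 + 10y^5 + y^6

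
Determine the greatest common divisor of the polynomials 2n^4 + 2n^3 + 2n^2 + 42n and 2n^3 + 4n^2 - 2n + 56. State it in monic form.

n^2 - 2n + 7

By polynomial division,
  2n^4 + 2n^3 + 2n^2 + 42n = (n - 1)(2n^3 + 4n^2 - 2n + 56) + (8n^2 - 16n + 56)
  2n^3 + 4n^2 - 2n + 56 = ((1/4)n + 1)(8n^2 - 16n + 56) + (0)
Last nonzero remainder: 8n^2 - 16n + 56. Dividing through by 8 gives the monic gcd n^2 - 2n + 7.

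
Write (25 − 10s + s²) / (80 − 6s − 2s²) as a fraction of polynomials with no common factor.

(5 − s)/(16 + 2s)

Apply the Euclidean algorithm:
  s² − 10s + 25 = (−1/2)(−2s² − 6s + 80) + (−13s + 65)
  −2s² − 6s + 80 = ((2/13)s + 16/13)(−13s + 65) + (0)
Last nonzero remainder: −13s + 65. Dividing through by −13 gives the monic gcd s − 5.
Cancel s − 5 from numerator and denominator to get the reduced form.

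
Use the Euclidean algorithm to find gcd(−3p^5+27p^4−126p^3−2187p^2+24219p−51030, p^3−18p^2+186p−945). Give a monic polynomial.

By polynomial division,
  −3p^5+27p^4−126p^3−2187p^2+24219p−51030 = (−3p^2−27p−54)(p^3−18p^2+186p−945) + (−972p^2+8748p−102060)
  p^3−18p^2+186p−945 = (−(1/972)p+1/108)(−972p^2+8748p−102060) + (0)
Last nonzero remainder: −972p^2+8748p−102060. Dividing through by −972 gives the monic gcd p^2−9p+105.

p^2−9p+105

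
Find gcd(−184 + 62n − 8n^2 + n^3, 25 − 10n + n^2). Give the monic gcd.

Euclidean algorithm in ℚ[n]:
  n^3 − 8n^2 + 62n − 184 = (n + 2)(n^2 − 10n + 25) + (57n − 234)
  n^2 − 10n + 25 = ((1/57)n − 112/1083)(57n − 234) + (289/361)
  57n − 234 = ((20577/289)n − 84474/289)(289/361) + (0)
The last nonzero remainder is the constant 289/361, so the polynomials are coprime and gcd = 1.

1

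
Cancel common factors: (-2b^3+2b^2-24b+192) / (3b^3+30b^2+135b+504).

Euclidean algorithm in ℚ[b]:
  -2b^3+2b^2-24b+192 = (-2/3)(3b^3+30b^2+135b+504) + (22b^2+66b+528)
  3b^3+30b^2+135b+504 = ((3/22)b+21/22)(22b^2+66b+528) + (0)
Last nonzero remainder: 22b^2+66b+528. Dividing through by 22 gives the monic gcd b^2+3b+24.
Cancel b^2+3b+24 from numerator and denominator to get the reduced form.

(-2b+8)/(3b+21)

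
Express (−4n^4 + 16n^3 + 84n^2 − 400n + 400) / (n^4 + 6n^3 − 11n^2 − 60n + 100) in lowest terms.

(−4n + 20)/(n + 5)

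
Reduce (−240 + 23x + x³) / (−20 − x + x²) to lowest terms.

Repeated division with remainder:
  x³ + 23x − 240 = (x + 1)(x² − x − 20) + (44x − 220)
  x² − x − 20 = ((1/44)x + 1/11)(44x − 220) + (0)
Last nonzero remainder: 44x − 220. Dividing through by 44 gives the monic gcd x − 5.
Cancel x − 5 from numerator and denominator to get the reduced form.

(48 + 5x + x²)/(4 + x)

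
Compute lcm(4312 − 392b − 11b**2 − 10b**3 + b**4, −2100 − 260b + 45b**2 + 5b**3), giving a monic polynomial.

By polynomial division,
  b**4 − 10b**3 − 11b**2 − 392b + 4312 = ((1/5)b − 19/5)(5b**3 + 45b**2 − 260b − 2100) + (212b**2 − 960b − 3668)
  5b**3 + 45b**2 − 260b − 2100 = ((5/212)b + 3585/11236)(212b**2 − 960b − 3668) + ((373065/2809)b − 2611455/2809)
  212b**2 − 960b − 3668 = ((595508/373065)b + 1471916/373065)((373065/2809)b − 2611455/2809) + (0)
Last nonzero remainder: (373065/2809)b − 2611455/2809. Dividing through by 373065/2809 gives the monic gcd b − 7.
Then lcm(f, g) = f·g / gcd(f, g); expanding and making the result monic gives the answer.

258720 + 45472b − 2620b**2 − 1168b**3 − 111b**4 + 6b**5 + b**6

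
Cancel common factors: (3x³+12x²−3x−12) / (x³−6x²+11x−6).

(3x²+15x+12)/(x²−5x+6)

Repeated division with remainder:
  3x³+12x²−3x−12 = (3)(x³−6x²+11x−6) + (30x²−36x+6)
  x³−6x²+11x−6 = ((1/30)x−4/25)(30x²−36x+6) + ((126/25)x−126/25)
  30x²−36x+6 = ((125/21)x−25/21)((126/25)x−126/25) + (0)
Last nonzero remainder: (126/25)x−126/25. Dividing through by 126/25 gives the monic gcd x−1.
Cancel x−1 from numerator and denominator to get the reduced form.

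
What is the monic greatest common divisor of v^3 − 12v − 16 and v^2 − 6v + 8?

Apply the Euclidean algorithm:
  v^3 − 12v − 16 = (v + 6)(v^2 − 6v + 8) + (16v − 64)
  v^2 − 6v + 8 = ((1/16)v − 1/8)(16v − 64) + (0)
Last nonzero remainder: 16v − 64. Dividing through by 16 gives the monic gcd v − 4.

v − 4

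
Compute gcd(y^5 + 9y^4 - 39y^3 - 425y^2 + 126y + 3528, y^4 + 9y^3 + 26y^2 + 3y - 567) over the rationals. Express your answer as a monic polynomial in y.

y^2 + 4y - 21

By polynomial division,
  y^5 + 9y^4 - 39y^3 - 425y^2 + 126y + 3528 = (y)(y^4 + 9y^3 + 26y^2 + 3y - 567) + (-65y^3 - 428y^2 + 693y + 3528)
  y^4 + 9y^3 + 26y^2 + 3y - 567 = (-(1/65)y - 157/4225)(-65y^3 - 428y^2 + 693y + 3528) + ((87699/4225)y^2 + (350796/4225)y - 1841679/4225)
  -65y^3 - 428y^2 + 693y + 3528 = (-(274625/87699)y - 236600/29233)((87699/4225)y^2 + (350796/4225)y - 1841679/4225) + (0)
Last nonzero remainder: (87699/4225)y^2 + (350796/4225)y - 1841679/4225. Dividing through by 87699/4225 gives the monic gcd y^2 + 4y - 21.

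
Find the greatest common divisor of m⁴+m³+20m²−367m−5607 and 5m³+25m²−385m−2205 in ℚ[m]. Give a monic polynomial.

m²−2m−63

Apply the Euclidean algorithm:
  m⁴+m³+20m²−367m−5607 = ((1/5)m−4/5)(5m³+25m²−385m−2205) + (117m²−234m−7371)
  5m³+25m²−385m−2205 = ((5/117)m+35/117)(117m²−234m−7371) + (0)
Last nonzero remainder: 117m²−234m−7371. Dividing through by 117 gives the monic gcd m²−2m−63.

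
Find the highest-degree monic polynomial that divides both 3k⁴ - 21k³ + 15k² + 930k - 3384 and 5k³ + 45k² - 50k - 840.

k² + 2k - 24

By polynomial division,
  3k⁴ - 21k³ + 15k² + 930k - 3384 = ((3/5)k - 48/5)(5k³ + 45k² - 50k - 840) + (477k² + 954k - 11448)
  5k³ + 45k² - 50k - 840 = ((5/477)k + 35/477)(477k² + 954k - 11448) + (0)
Last nonzero remainder: 477k² + 954k - 11448. Dividing through by 477 gives the monic gcd k² + 2k - 24.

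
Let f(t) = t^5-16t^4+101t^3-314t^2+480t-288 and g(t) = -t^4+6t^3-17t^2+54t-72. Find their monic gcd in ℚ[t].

By polynomial division,
  t^5-16t^4+101t^3-314t^2+480t-288 = (-t+10)(-t^4+6t^3-17t^2+54t-72) + (24t^3-90t^2-132t+432)
  -t^4+6t^3-17t^2+54t-72 = (-(1/24)t+3/32)(24t^3-90t^2-132t+432) + (-(225/16)t^2+(675/8)t-225/2)
  24t^3-90t^2-132t+432 = (-(128/75)t-96/25)(-(225/16)t^2+(675/8)t-225/2) + (0)
Last nonzero remainder: -(225/16)t^2+(675/8)t-225/2. Dividing through by -225/16 gives the monic gcd t^2-6t+8.

t^2-6t+8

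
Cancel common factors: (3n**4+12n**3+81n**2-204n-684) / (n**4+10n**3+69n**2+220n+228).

(3n-9)/(n+3)

By polynomial division,
  3n**4+12n**3+81n**2-204n-684 = (3)(n**4+10n**3+69n**2+220n+228) + (-18n**3-126n**2-864n-1368)
  n**4+10n**3+69n**2+220n+228 = (-(1/18)n-1/6)(-18n**3-126n**2-864n-1368) + (0)
Last nonzero remainder: -18n**3-126n**2-864n-1368. Dividing through by -18 gives the monic gcd n**3+7n**2+48n+76.
Cancel n**3+7n**2+48n+76 from numerator and denominator to get the reduced form.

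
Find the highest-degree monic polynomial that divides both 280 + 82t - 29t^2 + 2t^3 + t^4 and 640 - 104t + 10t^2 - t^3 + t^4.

20 - 7t + t^2

Euclidean algorithm in ℚ[t]:
  t^4 + 2t^3 - 29t^2 + 82t + 280 = (t^4 - t^3 + 10t^2 - 104t + 640) + (3t^3 - 39t^2 + 186t - 360)
  t^4 - t^3 + 10t^2 - 104t + 640 = ((1/3)t + 4)(3t^3 - 39t^2 + 186t - 360) + (104t^2 - 728t + 2080)
  3t^3 - 39t^2 + 186t - 360 = ((3/104)t - 9/52)(104t^2 - 728t + 2080) + (0)
Last nonzero remainder: 104t^2 - 728t + 2080. Dividing through by 104 gives the monic gcd t^2 - 7t + 20.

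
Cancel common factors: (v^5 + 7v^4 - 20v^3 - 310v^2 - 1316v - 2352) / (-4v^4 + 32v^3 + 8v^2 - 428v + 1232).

(-v^3 - 10v^2 - 38v - 84)/(4v^2 - 20v + 44)

Repeated division with remainder:
  v^5 + 7v^4 - 20v^3 - 310v^2 - 1316v - 2352 = (-(1/4)v - 15/4)(-4v^4 + 32v^3 + 8v^2 - 428v + 1232) + (102v^3 - 387v^2 - 2613v + 2268)
  -4v^4 + 32v^3 + 8v^2 - 428v + 1232 = (-(2/51)v + 143/867)(102v^3 - 387v^2 - 2613v + 2268) + (-(8855/289)v^2 + (26565/289)v + 247940/289)
  102v^3 - 387v^2 - 2613v + 2268 = (-(29478/8855)v + 23409/8855)(-(8855/289)v^2 + (26565/289)v + 247940/289) + (0)
Last nonzero remainder: -(8855/289)v^2 + (26565/289)v + 247940/289. Dividing through by -8855/289 gives the monic gcd v^2 - 3v - 28.
Cancel v^2 - 3v - 28 from numerator and denominator to get the reduced form.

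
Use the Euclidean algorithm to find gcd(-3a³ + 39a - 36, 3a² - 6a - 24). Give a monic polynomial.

1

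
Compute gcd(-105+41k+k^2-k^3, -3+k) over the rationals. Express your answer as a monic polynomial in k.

Apply the Euclidean algorithm:
  -k^3+k^2+41k-105 = (-k^2-2k+35)(k-3) + (0)
The last nonzero remainder k-3 is already monic.

-3+k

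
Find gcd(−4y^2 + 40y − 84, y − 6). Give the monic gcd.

1

Apply the Euclidean algorithm:
  −4y^2 + 40y − 84 = (−4y + 16)(y − 6) + (12)
  y − 6 = ((1/12)y − 1/2)(12) + (0)
The last nonzero remainder is the constant 12, so the polynomials are coprime and gcd = 1.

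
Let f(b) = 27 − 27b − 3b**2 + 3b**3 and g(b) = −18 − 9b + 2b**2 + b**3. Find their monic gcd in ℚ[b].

Apply the Euclidean algorithm:
  3b**3 − 3b**2 − 27b + 27 = (3)(b**3 + 2b**2 − 9b − 18) + (−9b**2 + 81)
  b**3 + 2b**2 − 9b − 18 = (−(1/9)b − 2/9)(−9b**2 + 81) + (0)
Last nonzero remainder: −9b**2 + 81. Dividing through by −9 gives the monic gcd b**2 − 9.

−9 + b**2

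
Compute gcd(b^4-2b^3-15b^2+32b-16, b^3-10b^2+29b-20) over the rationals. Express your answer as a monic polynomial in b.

b^2-5b+4

Repeated division with remainder:
  b^4-2b^3-15b^2+32b-16 = (b+8)(b^3-10b^2+29b-20) + (36b^2-180b+144)
  b^3-10b^2+29b-20 = ((1/36)b-5/36)(36b^2-180b+144) + (0)
Last nonzero remainder: 36b^2-180b+144. Dividing through by 36 gives the monic gcd b^2-5b+4.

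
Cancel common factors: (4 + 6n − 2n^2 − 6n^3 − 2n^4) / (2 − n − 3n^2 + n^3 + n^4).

(−2 − 2n)/(−1 + n)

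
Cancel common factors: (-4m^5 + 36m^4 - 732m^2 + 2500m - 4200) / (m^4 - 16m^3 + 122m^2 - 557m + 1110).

(-4m^3 - 8m^2 + 32m - 140)/(m^2 - 5m + 37)

By polynomial division,
  -4m^5 + 36m^4 - 732m^2 + 2500m - 4200 = (-4m - 28)(m^4 - 16m^3 + 122m^2 - 557m + 1110) + (40m^3 + 456m^2 - 8656m + 26880)
  m^4 - 16m^3 + 122m^2 - 557m + 1110 = ((1/40)m - 137/200)(40m^3 + 456m^2 - 8656m + 26880) + ((16269/25)m^2 - (178959/25)m + 97614/5)
  40m^3 + 456m^2 - 8656m + 26880 = ((1000/16269)m + 22400/16269)((16269/25)m^2 - (178959/25)m + 97614/5) + (0)
Last nonzero remainder: (16269/25)m^2 - (178959/25)m + 97614/5. Dividing through by 16269/25 gives the monic gcd m^2 - 11m + 30.
Cancel m^2 - 11m + 30 from numerator and denominator to get the reduced form.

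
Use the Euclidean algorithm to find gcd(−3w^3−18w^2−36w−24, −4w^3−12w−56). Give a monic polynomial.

w+2

Apply the Euclidean algorithm:
  −3w^3−18w^2−36w−24 = (3/4)(−4w^3−12w−56) + (−18w^2−27w+18)
  −4w^3−12w−56 = ((2/9)w−1/3)(−18w^2−27w+18) + (−25w−50)
  −18w^2−27w+18 = ((18/25)w−9/25)(−25w−50) + (0)
Last nonzero remainder: −25w−50. Dividing through by −25 gives the monic gcd w+2.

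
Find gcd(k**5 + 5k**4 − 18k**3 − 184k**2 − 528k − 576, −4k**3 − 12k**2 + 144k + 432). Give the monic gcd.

Apply the Euclidean algorithm:
  k**5 + 5k**4 − 18k**3 − 184k**2 − 528k − 576 = (−(1/4)k**2 − (1/2)k − 3)(−4k**3 − 12k**2 + 144k + 432) + (−40k**2 + 120k + 720)
  −4k**3 − 12k**2 + 144k + 432 = ((1/10)k + 3/5)(−40k**2 + 120k + 720) + (0)
Last nonzero remainder: −40k**2 + 120k + 720. Dividing through by −40 gives the monic gcd k**2 − 3k − 18.

k**2 − 3k − 18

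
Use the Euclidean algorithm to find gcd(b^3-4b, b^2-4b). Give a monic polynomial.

Apply the Euclidean algorithm:
  b^3-4b = (b+4)(b^2-4b) + (12b)
  b^2-4b = ((1/12)b-1/3)(12b) + (0)
Last nonzero remainder: 12b. Dividing through by 12 gives the monic gcd b.

b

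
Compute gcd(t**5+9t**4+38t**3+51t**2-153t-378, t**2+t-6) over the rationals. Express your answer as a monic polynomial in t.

Apply the Euclidean algorithm:
  t**5+9t**4+38t**3+51t**2-153t-378 = (t**3+8t**2+36t+63)(t**2+t-6) + (0)
The last nonzero remainder t**2+t-6 is already monic.

t**2+t-6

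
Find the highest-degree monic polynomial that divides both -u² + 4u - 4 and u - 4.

1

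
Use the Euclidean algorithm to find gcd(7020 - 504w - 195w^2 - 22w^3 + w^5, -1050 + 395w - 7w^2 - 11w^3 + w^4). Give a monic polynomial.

-30 + w + w^2

By polynomial division,
  w^5 - 22w^3 - 195w^2 - 504w + 7020 = (w + 11)(w^4 - 11w^3 - 7w^2 + 395w - 1050) + (106w^3 - 513w^2 - 3799w + 18570)
  w^4 - 11w^3 - 7w^2 + 395w - 1050 = ((1/106)w - 653/11236)(106w^3 - 513w^2 - 3799w + 18570) + (-(10947/11236)w^2 - (10947/11236)w + 164205/5618)
  106w^3 - 513w^2 - 3799w + 18570 = (-(1191016/10947)w + 6955084/10947)(-(10947/11236)w^2 - (10947/11236)w + 164205/5618) + (0)
Last nonzero remainder: -(10947/11236)w^2 - (10947/11236)w + 164205/5618. Dividing through by -10947/11236 gives the monic gcd w^2 + w - 30.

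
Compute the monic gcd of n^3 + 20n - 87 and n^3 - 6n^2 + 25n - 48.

n - 3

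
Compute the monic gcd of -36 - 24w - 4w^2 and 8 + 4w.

1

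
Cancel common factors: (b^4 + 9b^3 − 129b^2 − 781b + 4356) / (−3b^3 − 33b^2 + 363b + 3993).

(−b^2 + 13b − 36)/(3b − 33)

Repeated division with remainder:
  b^4 + 9b^3 − 129b^2 − 781b + 4356 = (−(1/3)b + 2/3)(−3b^3 − 33b^2 + 363b + 3993) + (14b^2 + 308b + 1694)
  −3b^3 − 33b^2 + 363b + 3993 = (−(3/14)b + 33/14)(14b^2 + 308b + 1694) + (0)
Last nonzero remainder: 14b^2 + 308b + 1694. Dividing through by 14 gives the monic gcd b^2 + 22b + 121.
Cancel b^2 + 22b + 121 from numerator and denominator to get the reduced form.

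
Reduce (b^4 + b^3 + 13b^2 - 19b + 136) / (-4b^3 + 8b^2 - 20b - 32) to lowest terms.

(-b^2 - 4b - 17)/(4b + 4)

Apply the Euclidean algorithm:
  b^4 + b^3 + 13b^2 - 19b + 136 = (-(1/4)b - 3/4)(-4b^3 + 8b^2 - 20b - 32) + (14b^2 - 42b + 112)
  -4b^3 + 8b^2 - 20b - 32 = (-(2/7)b - 2/7)(14b^2 - 42b + 112) + (0)
Last nonzero remainder: 14b^2 - 42b + 112. Dividing through by 14 gives the monic gcd b^2 - 3b + 8.
Cancel b^2 - 3b + 8 from numerator and denominator to get the reduced form.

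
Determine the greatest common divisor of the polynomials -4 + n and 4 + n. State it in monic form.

1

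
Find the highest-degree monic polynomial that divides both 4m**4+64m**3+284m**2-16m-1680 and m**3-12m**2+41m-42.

m-2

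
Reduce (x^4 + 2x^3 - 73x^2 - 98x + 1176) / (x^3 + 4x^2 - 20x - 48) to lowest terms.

(x^2 - 49)/(x + 2)

Repeated division with remainder:
  x^4 + 2x^3 - 73x^2 - 98x + 1176 = (x - 2)(x^3 + 4x^2 - 20x - 48) + (-45x^2 - 90x + 1080)
  x^3 + 4x^2 - 20x - 48 = (-(1/45)x - 2/45)(-45x^2 - 90x + 1080) + (0)
Last nonzero remainder: -45x^2 - 90x + 1080. Dividing through by -45 gives the monic gcd x^2 + 2x - 24.
Cancel x^2 + 2x - 24 from numerator and denominator to get the reduced form.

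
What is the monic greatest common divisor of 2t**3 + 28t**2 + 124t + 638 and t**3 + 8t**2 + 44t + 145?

t**2 + 3t + 29

Apply the Euclidean algorithm:
  2t**3 + 28t**2 + 124t + 638 = (2)(t**3 + 8t**2 + 44t + 145) + (12t**2 + 36t + 348)
  t**3 + 8t**2 + 44t + 145 = ((1/12)t + 5/12)(12t**2 + 36t + 348) + (0)
Last nonzero remainder: 12t**2 + 36t + 348. Dividing through by 12 gives the monic gcd t**2 + 3t + 29.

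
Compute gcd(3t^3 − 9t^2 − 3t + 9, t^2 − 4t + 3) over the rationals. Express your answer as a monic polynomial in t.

t^2 − 4t + 3

Euclidean algorithm in ℚ[t]:
  3t^3 − 9t^2 − 3t + 9 = (3t + 3)(t^2 − 4t + 3) + (0)
The last nonzero remainder t^2 − 4t + 3 is already monic.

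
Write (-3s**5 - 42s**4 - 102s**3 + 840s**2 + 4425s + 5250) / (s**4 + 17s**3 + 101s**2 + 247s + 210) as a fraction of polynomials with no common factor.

Apply the Euclidean algorithm:
  -3s**5 - 42s**4 - 102s**3 + 840s**2 + 4425s + 5250 = (-3s + 9)(s**4 + 17s**3 + 101s**2 + 247s + 210) + (48s**3 + 672s**2 + 2832s + 3360)
  s**4 + 17s**3 + 101s**2 + 247s + 210 = ((1/48)s + 1/16)(48s**3 + 672s**2 + 2832s + 3360) + (0)
Last nonzero remainder: 48s**3 + 672s**2 + 2832s + 3360. Dividing through by 48 gives the monic gcd s**3 + 14s**2 + 59s + 70.
Cancel s**3 + 14s**2 + 59s + 70 from numerator and denominator to get the reduced form.

(-3s**2 + 75)/(s + 3)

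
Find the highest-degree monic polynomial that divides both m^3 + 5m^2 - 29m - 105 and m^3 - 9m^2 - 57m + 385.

m^2 + 2m - 35

Apply the Euclidean algorithm:
  m^3 + 5m^2 - 29m - 105 = (m^3 - 9m^2 - 57m + 385) + (14m^2 + 28m - 490)
  m^3 - 9m^2 - 57m + 385 = ((1/14)m - 11/14)(14m^2 + 28m - 490) + (0)
Last nonzero remainder: 14m^2 + 28m - 490. Dividing through by 14 gives the monic gcd m^2 + 2m - 35.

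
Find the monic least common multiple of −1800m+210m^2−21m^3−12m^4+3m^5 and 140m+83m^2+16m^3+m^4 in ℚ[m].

−16800m−4640m^2−26m^3−119m^4−23m^5+7m^6+m^7

Euclidean algorithm in ℚ[m]:
  3m^5−12m^4−21m^3+210m^2−1800m = (3m−60)(m^4+16m^3+83m^2+140m) + (690m^3+4770m^2+6600m)
  m^4+16m^3+83m^2+140m = ((1/690)m+209/15870)(690m^3+4770m^2+6600m) + ((5616/529)m^2+(28080/529)m)
  690m^3+4770m^2+6600m = ((60835/936)m+29095/234)((5616/529)m^2+(28080/529)m) + (0)
Last nonzero remainder: (5616/529)m^2+(28080/529)m. Dividing through by 5616/529 gives the monic gcd m^2+5m.
Then lcm(f, g) = f·g / gcd(f, g); expanding and making the result monic gives the answer.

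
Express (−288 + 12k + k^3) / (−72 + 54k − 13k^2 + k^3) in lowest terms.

By polynomial division,
  k^3 + 12k − 288 = (k^3 − 13k^2 + 54k − 72) + (13k^2 − 42k − 216)
  k^3 − 13k^2 + 54k − 72 = ((1/13)k − 127/169)(13k^2 − 42k − 216) + ((6600/169)k − 39600/169)
  13k^2 − 42k − 216 = ((2197/6600)k + 507/550)((6600/169)k − 39600/169) + (0)
Last nonzero remainder: (6600/169)k − 39600/169. Dividing through by 6600/169 gives the monic gcd k − 6.
Cancel k − 6 from numerator and denominator to get the reduced form.

(48 + 6k + k^2)/(12 − 7k + k^2)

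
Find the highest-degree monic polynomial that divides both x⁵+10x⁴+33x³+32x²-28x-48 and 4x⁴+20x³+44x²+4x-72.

Euclidean algorithm in ℚ[x]:
  x⁵+10x⁴+33x³+32x²-28x-48 = ((1/4)x+5/4)(4x⁴+20x³+44x²+4x-72) + (-3x³-24x²-15x+42)
  4x⁴+20x³+44x²+4x-72 = (-(4/3)x+4)(-3x³-24x²-15x+42) + (120x²+120x-240)
  -3x³-24x²-15x+42 = (-(1/40)x-7/40)(120x²+120x-240) + (0)
Last nonzero remainder: 120x²+120x-240. Dividing through by 120 gives the monic gcd x²+x-2.

x²+x-2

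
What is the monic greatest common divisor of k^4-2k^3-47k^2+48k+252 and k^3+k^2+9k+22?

k+2

Repeated division with remainder:
  k^4-2k^3-47k^2+48k+252 = (k-3)(k^3+k^2+9k+22) + (-53k^2+53k+318)
  k^3+k^2+9k+22 = (-(1/53)k-2/53)(-53k^2+53k+318) + (17k+34)
  -53k^2+53k+318 = (-(53/17)k+159/17)(17k+34) + (0)
Last nonzero remainder: 17k+34. Dividing through by 17 gives the monic gcd k+2.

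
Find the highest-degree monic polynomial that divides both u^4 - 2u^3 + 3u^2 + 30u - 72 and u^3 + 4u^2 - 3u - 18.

By polynomial division,
  u^4 - 2u^3 + 3u^2 + 30u - 72 = (u - 6)(u^3 + 4u^2 - 3u - 18) + (30u^2 + 30u - 180)
  u^3 + 4u^2 - 3u - 18 = ((1/30)u + 1/10)(30u^2 + 30u - 180) + (0)
Last nonzero remainder: 30u^2 + 30u - 180. Dividing through by 30 gives the monic gcd u^2 + u - 6.

u^2 + u - 6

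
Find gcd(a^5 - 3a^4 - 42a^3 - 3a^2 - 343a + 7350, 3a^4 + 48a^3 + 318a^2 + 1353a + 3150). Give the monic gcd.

a^3 + 10a^2 + 46a + 175

By polynomial division,
  a^5 - 3a^4 - 42a^3 - 3a^2 - 343a + 7350 = ((1/3)a - 19/3)(3a^4 + 48a^3 + 318a^2 + 1353a + 3150) + (156a^3 + 1560a^2 + 7176a + 27300)
  3a^4 + 48a^3 + 318a^2 + 1353a + 3150 = ((1/52)a + 3/26)(156a^3 + 1560a^2 + 7176a + 27300) + (0)
Last nonzero remainder: 156a^3 + 1560a^2 + 7176a + 27300. Dividing through by 156 gives the monic gcd a^3 + 10a^2 + 46a + 175.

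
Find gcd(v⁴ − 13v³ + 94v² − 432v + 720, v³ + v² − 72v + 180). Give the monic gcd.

v² − 9v + 18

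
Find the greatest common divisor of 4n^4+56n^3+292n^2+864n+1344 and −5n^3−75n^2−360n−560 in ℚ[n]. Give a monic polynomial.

n^2+11n+28

Apply the Euclidean algorithm:
  4n^4+56n^3+292n^2+864n+1344 = (−(4/5)n+4/5)(−5n^3−75n^2−360n−560) + (64n^2+704n+1792)
  −5n^3−75n^2−360n−560 = (−(5/64)n−5/16)(64n^2+704n+1792) + (0)
Last nonzero remainder: 64n^2+704n+1792. Dividing through by 64 gives the monic gcd n^2+11n+28.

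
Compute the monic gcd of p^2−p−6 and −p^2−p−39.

Repeated division with remainder:
  p^2−p−6 = (−1)(−p^2−p−39) + (−2p−45)
  −p^2−p−39 = ((1/2)p−43/4)(−2p−45) + (−2091/4)
  −2p−45 = ((8/2091)p+60/697)(−2091/4) + (0)
The last nonzero remainder is the constant −2091/4, so the polynomials are coprime and gcd = 1.

1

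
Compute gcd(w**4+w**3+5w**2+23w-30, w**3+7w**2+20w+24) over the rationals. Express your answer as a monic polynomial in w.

w+3

By polynomial division,
  w**4+w**3+5w**2+23w-30 = (w-6)(w**3+7w**2+20w+24) + (27w**2+119w+114)
  w**3+7w**2+20w+24 = ((1/27)w+70/729)(27w**2+119w+114) + ((3172/729)w+3172/243)
  27w**2+119w+114 = ((19683/3172)w+13851/1586)((3172/729)w+3172/243) + (0)
Last nonzero remainder: (3172/729)w+3172/243. Dividing through by 3172/729 gives the monic gcd w+3.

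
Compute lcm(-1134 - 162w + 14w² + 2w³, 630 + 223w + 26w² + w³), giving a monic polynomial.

-5670 - 1377w - 11w² + 17w³ + w⁴

By polynomial division,
  2w³ + 14w² - 162w - 1134 = (2)(w³ + 26w² + 223w + 630) + (-38w² - 608w - 2394)
  w³ + 26w² + 223w + 630 = (-(1/38)w - 5/19)(-38w² - 608w - 2394) + (0)
Last nonzero remainder: -38w² - 608w - 2394. Dividing through by -38 gives the monic gcd w² + 16w + 63.
Then lcm(f, g) = f·g / gcd(f, g); expanding and making the result monic gives the answer.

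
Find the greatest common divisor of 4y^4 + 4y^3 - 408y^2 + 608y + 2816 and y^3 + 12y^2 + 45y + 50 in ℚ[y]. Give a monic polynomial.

Euclidean algorithm in ℚ[y]:
  4y^4 + 4y^3 - 408y^2 + 608y + 2816 = (4y - 44)(y^3 + 12y^2 + 45y + 50) + (-60y^2 + 2388y + 5016)
  y^3 + 12y^2 + 45y + 50 = (-(1/60)y - 259/300)(-60y^2 + 2388y + 5016) + ((54756/25)y + 109512/25)
  -60y^2 + 2388y + 5016 = (-(125/4563)y + 5225/4563)((54756/25)y + 109512/25) + (0)
Last nonzero remainder: (54756/25)y + 109512/25. Dividing through by 54756/25 gives the monic gcd y + 2.

y + 2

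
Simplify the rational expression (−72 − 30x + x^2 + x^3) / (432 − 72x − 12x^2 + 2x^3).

By polynomial division,
  x^3 + x^2 − 30x − 72 = (1/2)(2x^3 − 12x^2 − 72x + 432) + (7x^2 + 6x − 288)
  2x^3 − 12x^2 − 72x + 432 = ((2/7)x − 96/49)(7x^2 + 6x − 288) + ((1080/49)x − 6480/49)
  7x^2 + 6x − 288 = ((343/1080)x + 98/45)((1080/49)x − 6480/49) + (0)
Last nonzero remainder: (1080/49)x − 6480/49. Dividing through by 1080/49 gives the monic gcd x − 6.
Cancel x − 6 from numerator and denominator to get the reduced form.

(12 + 7x + x^2)/(−72 + 2x^2)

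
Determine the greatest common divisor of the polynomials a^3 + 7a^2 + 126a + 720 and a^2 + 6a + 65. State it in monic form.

1

Repeated division with remainder:
  a^3 + 7a^2 + 126a + 720 = (a + 1)(a^2 + 6a + 65) + (55a + 655)
  a^2 + 6a + 65 = ((1/55)a − 13/121)(55a + 655) + (16380/121)
  55a + 655 = ((1331/3276)a + 15851/3276)(16380/121) + (0)
The last nonzero remainder is the constant 16380/121, so the polynomials are coprime and gcd = 1.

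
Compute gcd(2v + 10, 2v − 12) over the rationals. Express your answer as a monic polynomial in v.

Repeated division with remainder:
  2v + 10 = (2v − 12) + (22)
  2v − 12 = ((1/11)v − 6/11)(22) + (0)
The last nonzero remainder is the constant 22, so the polynomials are coprime and gcd = 1.

1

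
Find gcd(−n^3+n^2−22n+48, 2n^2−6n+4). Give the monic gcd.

n−2

Repeated division with remainder:
  −n^3+n^2−22n+48 = (−(1/2)n−1)(2n^2−6n+4) + (−26n+52)
  2n^2−6n+4 = (−(1/13)n+1/13)(−26n+52) + (0)
Last nonzero remainder: −26n+52. Dividing through by −26 gives the monic gcd n−2.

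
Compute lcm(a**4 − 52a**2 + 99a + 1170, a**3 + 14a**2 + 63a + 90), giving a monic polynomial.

Euclidean algorithm in ℚ[a]:
  a**4 − 52a**2 + 99a + 1170 = (a − 14)(a**3 + 14a**2 + 63a + 90) + (81a**2 + 891a + 2430)
  a**3 + 14a**2 + 63a + 90 = ((1/81)a + 1/27)(81a**2 + 891a + 2430) + (0)
Last nonzero remainder: 81a**2 + 891a + 2430. Dividing through by 81 gives the monic gcd a**2 + 11a + 30.
Then lcm(f, g) = f·g / gcd(f, g); expanding and making the result monic gives the answer.

a**5 + 3a**4 − 52a**3 − 57a**2 + 1467a + 3510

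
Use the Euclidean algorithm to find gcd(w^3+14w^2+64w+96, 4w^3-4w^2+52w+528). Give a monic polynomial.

w+4

By polynomial division,
  w^3+14w^2+64w+96 = (1/4)(4w^3-4w^2+52w+528) + (15w^2+51w-36)
  4w^3-4w^2+52w+528 = ((4/15)w-88/75)(15w^2+51w-36) + ((3036/25)w+12144/25)
  15w^2+51w-36 = ((125/1012)w-75/1012)((3036/25)w+12144/25) + (0)
Last nonzero remainder: (3036/25)w+12144/25. Dividing through by 3036/25 gives the monic gcd w+4.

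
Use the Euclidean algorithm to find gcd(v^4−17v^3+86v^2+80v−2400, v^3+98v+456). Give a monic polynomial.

v+4

Repeated division with remainder:
  v^4−17v^3+86v^2+80v−2400 = (v−17)(v^3+98v+456) + (−12v^2+1290v+5352)
  v^3+98v+456 = (−(1/12)v−215/24)(−12v^2+1290v+5352) + ((48401/4)v+48401)
  −12v^2+1290v+5352 = (−(48/48401)v+5352/48401)((48401/4)v+48401) + (0)
Last nonzero remainder: (48401/4)v+48401. Dividing through by 48401/4 gives the monic gcd v+4.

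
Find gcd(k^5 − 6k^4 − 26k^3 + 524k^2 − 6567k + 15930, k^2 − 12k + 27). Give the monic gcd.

k^2 − 12k + 27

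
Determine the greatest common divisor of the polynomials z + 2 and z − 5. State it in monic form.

1

Repeated division with remainder:
  z + 2 = (z − 5) + (7)
  z − 5 = ((1/7)z − 5/7)(7) + (0)
The last nonzero remainder is the constant 7, so the polynomials are coprime and gcd = 1.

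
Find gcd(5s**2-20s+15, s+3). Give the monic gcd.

1

Repeated division with remainder:
  5s**2-20s+15 = (5s-35)(s+3) + (120)
  s+3 = ((1/120)s+1/40)(120) + (0)
The last nonzero remainder is the constant 120, so the polynomials are coprime and gcd = 1.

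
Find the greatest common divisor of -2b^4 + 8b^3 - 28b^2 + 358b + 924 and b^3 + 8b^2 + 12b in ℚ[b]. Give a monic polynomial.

b + 2

Euclidean algorithm in ℚ[b]:
  -2b^4 + 8b^3 - 28b^2 + 358b + 924 = (-2b + 24)(b^3 + 8b^2 + 12b) + (-196b^2 + 70b + 924)
  b^3 + 8b^2 + 12b = (-(1/196)b - 117/2744)(-196b^2 + 70b + 924) + ((3861/196)b + 3861/98)
  -196b^2 + 70b + 924 = (-(38416/3861)b + 2744/117)((3861/196)b + 3861/98) + (0)
Last nonzero remainder: (3861/196)b + 3861/98. Dividing through by 3861/196 gives the monic gcd b + 2.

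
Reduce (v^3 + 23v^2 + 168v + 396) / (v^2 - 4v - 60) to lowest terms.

(v^2 + 17v + 66)/(v - 10)

Repeated division with remainder:
  v^3 + 23v^2 + 168v + 396 = (v + 27)(v^2 - 4v - 60) + (336v + 2016)
  v^2 - 4v - 60 = ((1/336)v - 5/168)(336v + 2016) + (0)
Last nonzero remainder: 336v + 2016. Dividing through by 336 gives the monic gcd v + 6.
Cancel v + 6 from numerator and denominator to get the reduced form.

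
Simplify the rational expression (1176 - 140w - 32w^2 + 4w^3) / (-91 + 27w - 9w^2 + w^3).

(-168 - 4w + 4w^2)/(13 - 2w + w^2)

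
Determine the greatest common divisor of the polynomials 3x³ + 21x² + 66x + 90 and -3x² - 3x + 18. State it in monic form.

x + 3

Repeated division with remainder:
  3x³ + 21x² + 66x + 90 = (-x - 6)(-3x² - 3x + 18) + (66x + 198)
  -3x² - 3x + 18 = (-(1/22)x + 1/11)(66x + 198) + (0)
Last nonzero remainder: 66x + 198. Dividing through by 66 gives the monic gcd x + 3.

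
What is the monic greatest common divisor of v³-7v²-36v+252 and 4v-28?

v-7

Apply the Euclidean algorithm:
  v³-7v²-36v+252 = ((1/4)v²-9)(4v-28) + (0)
Last nonzero remainder: 4v-28. Dividing through by 4 gives the monic gcd v-7.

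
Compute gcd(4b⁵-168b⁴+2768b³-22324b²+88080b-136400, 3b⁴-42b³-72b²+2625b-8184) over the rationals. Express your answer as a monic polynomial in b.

b³-22b²+152b-341

Repeated division with remainder:
  4b⁵-168b⁴+2768b³-22324b²+88080b-136400 = ((4/3)b-112/3)(3b⁴-42b³-72b²+2625b-8184) + (1296b³-28512b²+196992b-441936)
  3b⁴-42b³-72b²+2625b-8184 = ((1/432)b+1/54)(1296b³-28512b²+196992b-441936) + (0)
Last nonzero remainder: 1296b³-28512b²+196992b-441936. Dividing through by 1296 gives the monic gcd b³-22b²+152b-341.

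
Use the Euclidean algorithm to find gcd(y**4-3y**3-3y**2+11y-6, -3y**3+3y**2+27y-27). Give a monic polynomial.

y**2-4y+3

Repeated division with remainder:
  y**4-3y**3-3y**2+11y-6 = (-(1/3)y+2/3)(-3y**3+3y**2+27y-27) + (4y**2-16y+12)
  -3y**3+3y**2+27y-27 = (-(3/4)y-9/4)(4y**2-16y+12) + (0)
Last nonzero remainder: 4y**2-16y+12. Dividing through by 4 gives the monic gcd y**2-4y+3.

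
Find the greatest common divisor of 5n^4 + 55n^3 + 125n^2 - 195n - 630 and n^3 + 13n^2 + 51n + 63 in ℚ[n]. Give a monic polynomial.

Euclidean algorithm in ℚ[n]:
  5n^4 + 55n^3 + 125n^2 - 195n - 630 = (5n - 10)(n^3 + 13n^2 + 51n + 63) + (0)
The last nonzero remainder n^3 + 13n^2 + 51n + 63 is already monic.

n^3 + 13n^2 + 51n + 63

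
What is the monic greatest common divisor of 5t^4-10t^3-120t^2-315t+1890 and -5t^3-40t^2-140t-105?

t^2+7t+21

Repeated division with remainder:
  5t^4-10t^3-120t^2-315t+1890 = (-t+10)(-5t^3-40t^2-140t-105) + (140t^2+980t+2940)
  -5t^3-40t^2-140t-105 = (-(1/28)t-1/28)(140t^2+980t+2940) + (0)
Last nonzero remainder: 140t^2+980t+2940. Dividing through by 140 gives the monic gcd t^2+7t+21.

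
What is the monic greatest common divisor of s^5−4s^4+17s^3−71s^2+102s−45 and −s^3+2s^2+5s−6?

s^2−4s+3

Euclidean algorithm in ℚ[s]:
  s^5−4s^4+17s^3−71s^2+102s−45 = (−s^2+2s−18)(−s^3+2s^2+5s−6) + (−51s^2+204s−153)
  −s^3+2s^2+5s−6 = ((1/51)s+2/51)(−51s^2+204s−153) + (0)
Last nonzero remainder: −51s^2+204s−153. Dividing through by −51 gives the monic gcd s^2−4s+3.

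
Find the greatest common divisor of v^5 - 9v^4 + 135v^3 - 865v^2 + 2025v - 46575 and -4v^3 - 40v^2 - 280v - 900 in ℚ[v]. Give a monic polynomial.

v^2 + 5v + 45

Repeated division with remainder:
  v^5 - 9v^4 + 135v^3 - 865v^2 + 2025v - 46575 = (-(1/4)v^2 + (19/4)v - 255/4)(-4v^3 - 40v^2 - 280v - 900) + (-2310v^2 - 11550v - 103950)
  -4v^3 - 40v^2 - 280v - 900 = ((2/1155)v + 2/231)(-2310v^2 - 11550v - 103950) + (0)
Last nonzero remainder: -2310v^2 - 11550v - 103950. Dividing through by -2310 gives the monic gcd v^2 + 5v + 45.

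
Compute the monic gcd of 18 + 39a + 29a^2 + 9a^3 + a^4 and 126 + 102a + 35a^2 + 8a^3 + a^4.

9 + 6a + a^2

Euclidean algorithm in ℚ[a]:
  a^4 + 9a^3 + 29a^2 + 39a + 18 = (a^4 + 8a^3 + 35a^2 + 102a + 126) + (a^3 - 6a^2 - 63a - 108)
  a^4 + 8a^3 + 35a^2 + 102a + 126 = (a + 14)(a^3 - 6a^2 - 63a - 108) + (182a^2 + 1092a + 1638)
  a^3 - 6a^2 - 63a - 108 = ((1/182)a - 6/91)(182a^2 + 1092a + 1638) + (0)
Last nonzero remainder: 182a^2 + 1092a + 1638. Dividing through by 182 gives the monic gcd a^2 + 6a + 9.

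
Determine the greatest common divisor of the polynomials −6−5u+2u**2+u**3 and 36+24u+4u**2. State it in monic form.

Euclidean algorithm in ℚ[u]:
  u**3+2u**2−5u−6 = ((1/4)u−1)(4u**2+24u+36) + (10u+30)
  4u**2+24u+36 = ((2/5)u+6/5)(10u+30) + (0)
Last nonzero remainder: 10u+30. Dividing through by 10 gives the monic gcd u+3.

3+u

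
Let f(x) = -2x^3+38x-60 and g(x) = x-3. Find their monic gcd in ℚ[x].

Euclidean algorithm in ℚ[x]:
  -2x^3+38x-60 = (-2x^2-6x+20)(x-3) + (0)
The last nonzero remainder x-3 is already monic.

x-3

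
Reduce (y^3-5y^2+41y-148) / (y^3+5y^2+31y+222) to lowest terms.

(y-4)/(y+6)

By polynomial division,
  y^3-5y^2+41y-148 = (y^3+5y^2+31y+222) + (-10y^2+10y-370)
  y^3+5y^2+31y+222 = (-(1/10)y-3/5)(-10y^2+10y-370) + (0)
Last nonzero remainder: -10y^2+10y-370. Dividing through by -10 gives the monic gcd y^2-y+37.
Cancel y^2-y+37 from numerator and denominator to get the reduced form.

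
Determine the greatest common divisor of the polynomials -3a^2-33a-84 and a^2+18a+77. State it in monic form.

a+7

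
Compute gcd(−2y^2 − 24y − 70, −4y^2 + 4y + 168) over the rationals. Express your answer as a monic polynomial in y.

By polynomial division,
  −2y^2 − 24y − 70 = (1/2)(−4y^2 + 4y + 168) + (−26y − 154)
  −4y^2 + 4y + 168 = ((2/13)y − 180/169)(−26y − 154) + (672/169)
  −26y − 154 = (−(2197/336)y − 1859/48)(672/169) + (0)
The last nonzero remainder is the constant 672/169, so the polynomials are coprime and gcd = 1.

1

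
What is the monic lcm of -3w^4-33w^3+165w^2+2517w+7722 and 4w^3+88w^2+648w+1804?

w^6+22w^5+107w^4-993w^3-14058w^2-62713w-105534

Repeated division with remainder:
  -3w^4-33w^3+165w^2+2517w+7722 = (-(3/4)w+33/4)(4w^3+88w^2+648w+1804) + (-75w^2-1476w-7161)
  4w^3+88w^2+648w+1804 = (-(4/75)w-232/1875)(-75w^2-1476w-7161) + ((52156/625)w+573716/625)
  -75w^2-1476w-7161 = (-(46875/52156)w-406875/52156)((52156/625)w+573716/625) + (0)
Last nonzero remainder: (52156/625)w+573716/625. Dividing through by 52156/625 gives the monic gcd w+11.
Then lcm(f, g) = f·g / gcd(f, g); expanding and making the result monic gives the answer.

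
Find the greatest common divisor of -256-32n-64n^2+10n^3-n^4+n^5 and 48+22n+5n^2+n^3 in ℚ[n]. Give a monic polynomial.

16+2n+n^2

Euclidean algorithm in ℚ[n]:
  n^5-n^4+10n^3-64n^2-32n-256 = (n^2-6n+18)(n^3+5n^2+22n+48) + (-70n^2-140n-1120)
  n^3+5n^2+22n+48 = (-(1/70)n-3/70)(-70n^2-140n-1120) + (0)
Last nonzero remainder: -70n^2-140n-1120. Dividing through by -70 gives the monic gcd n^2+2n+16.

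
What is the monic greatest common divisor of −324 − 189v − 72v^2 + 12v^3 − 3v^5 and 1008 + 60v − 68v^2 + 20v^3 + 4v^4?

36 − 3v − 2v^2 + v^3

Repeated division with remainder:
  −3v^5 + 12v^3 − 72v^2 − 189v − 324 = (−(3/4)v + 15/4)(4v^4 + 20v^3 − 68v^2 + 60v + 1008) + (−114v^3 + 228v^2 + 342v − 4104)
  4v^4 + 20v^3 − 68v^2 + 60v + 1008 = (−(2/57)v − 14/57)(−114v^3 + 228v^2 + 342v − 4104) + (0)
Last nonzero remainder: −114v^3 + 228v^2 + 342v − 4104. Dividing through by −114 gives the monic gcd v^3 − 2v^2 − 3v + 36.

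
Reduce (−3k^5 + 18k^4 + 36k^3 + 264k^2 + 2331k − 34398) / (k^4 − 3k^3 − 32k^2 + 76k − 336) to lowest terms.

(−3k^3 + 15k^2 − 75k + 819)/(k^2 − 2k + 8)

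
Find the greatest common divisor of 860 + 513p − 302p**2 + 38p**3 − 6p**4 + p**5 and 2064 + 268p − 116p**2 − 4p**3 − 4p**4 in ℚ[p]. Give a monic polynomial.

−172 + 35p − 2p**2 + p**3

Repeated division with remainder:
  p**5 − 6p**4 + 38p**3 − 302p**2 + 513p + 860 = (−(1/4)p + 7/4)(−4p**4 − 4p**3 − 116p**2 + 268p + 2064) + (16p**3 − 32p**2 + 560p − 2752)
  −4p**4 − 4p**3 − 116p**2 + 268p + 2064 = (−(1/4)p − 3/4)(16p**3 − 32p**2 + 560p − 2752) + (0)
Last nonzero remainder: 16p**3 − 32p**2 + 560p − 2752. Dividing through by 16 gives the monic gcd p**3 − 2p**2 + 35p − 172.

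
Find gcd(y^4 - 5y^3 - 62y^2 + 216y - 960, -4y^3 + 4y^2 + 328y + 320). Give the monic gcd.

y^2 - 2y - 80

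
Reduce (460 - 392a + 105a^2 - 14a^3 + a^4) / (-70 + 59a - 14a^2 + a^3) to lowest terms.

(46 - 7a + a^2)/(-7 + a)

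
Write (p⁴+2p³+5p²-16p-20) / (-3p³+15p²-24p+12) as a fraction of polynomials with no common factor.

(-p³-4p²-13p-10)/(3p²-9p+6)

By polynomial division,
  p⁴+2p³+5p²-16p-20 = (-(1/3)p-7/3)(-3p³+15p²-24p+12) + (32p²-68p+8)
  -3p³+15p²-24p+12 = (-(3/32)p+69/256)(32p²-68p+8) + (-(315/64)p+315/32)
  32p²-68p+8 = (-(2048/315)p+256/315)(-(315/64)p+315/32) + (0)
Last nonzero remainder: -(315/64)p+315/32. Dividing through by -315/64 gives the monic gcd p-2.
Cancel p-2 from numerator and denominator to get the reduced form.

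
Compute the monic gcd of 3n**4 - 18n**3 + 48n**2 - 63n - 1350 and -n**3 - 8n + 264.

n - 6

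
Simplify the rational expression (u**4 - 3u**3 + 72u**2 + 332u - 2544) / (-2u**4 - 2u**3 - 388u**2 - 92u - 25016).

Repeated division with remainder:
  u**4 - 3u**3 + 72u**2 + 332u - 2544 = (-1/2)(-2u**4 - 2u**3 - 388u**2 - 92u - 25016) + (-4u**3 - 122u**2 + 286u - 15052)
  -2u**4 - 2u**3 - 388u**2 - 92u - 25016 = ((1/2)u - 59/4)(-4u**3 - 122u**2 + 286u - 15052) + (-(4661/2)u**2 + (23305/2)u - 247033)
  -4u**3 - 122u**2 + 286u - 15052 = ((8/4661)u + 284/4661)(-(4661/2)u**2 + (23305/2)u - 247033) + (0)
Last nonzero remainder: -(4661/2)u**2 + (23305/2)u - 247033. Dividing through by -4661/2 gives the monic gcd u**2 - 5u + 106.
Cancel u**2 - 5u + 106 from numerator and denominator to get the reduced form.

(-u**2 - 2u + 24)/(2u**2 + 12u + 236)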